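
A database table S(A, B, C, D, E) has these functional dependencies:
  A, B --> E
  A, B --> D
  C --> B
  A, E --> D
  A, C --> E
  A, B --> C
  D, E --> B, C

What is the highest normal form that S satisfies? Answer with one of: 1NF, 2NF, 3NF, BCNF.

Candidate keys: {A, B}, {A, C}, {A, E}. Prime attributes: {A, B, C, E}.
C --> B: {C}⁺ = {B, C}, which is not all of the attributes, so the left side is not a superkey — BCNF is violated.
Its right-hand attributes {B} are all prime, as are those of every other non-superkey FD — the relation is in 3NF.

3NF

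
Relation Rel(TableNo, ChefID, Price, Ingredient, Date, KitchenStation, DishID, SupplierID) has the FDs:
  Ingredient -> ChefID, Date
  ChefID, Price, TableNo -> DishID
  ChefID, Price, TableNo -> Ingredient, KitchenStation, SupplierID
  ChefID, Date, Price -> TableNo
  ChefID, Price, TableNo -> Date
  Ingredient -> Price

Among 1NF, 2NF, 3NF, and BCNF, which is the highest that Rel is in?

Candidate keys: {ChefID, Date, Price}, {ChefID, Price, TableNo}, {Ingredient}. Prime attributes: {ChefID, Date, Ingredient, Price, TableNo}.
Each dependency's left side is a superkey — BCNF holds.

BCNF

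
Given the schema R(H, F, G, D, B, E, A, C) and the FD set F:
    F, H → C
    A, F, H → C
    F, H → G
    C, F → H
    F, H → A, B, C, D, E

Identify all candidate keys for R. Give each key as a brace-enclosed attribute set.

{C, F}, {F, H}

Attributes never on any right-hand side: {F} — every candidate key must contain it.
{C, F} is a candidate key since {C, F}⁺ = {A, B, C, D, E, F, G, H} covers every attribute.
{F, H} is a candidate key since {F, H}⁺ = {A, B, C, D, E, F, G, H} covers every attribute.
No proper subset of any of these is a key, and no other minimal superkey exists.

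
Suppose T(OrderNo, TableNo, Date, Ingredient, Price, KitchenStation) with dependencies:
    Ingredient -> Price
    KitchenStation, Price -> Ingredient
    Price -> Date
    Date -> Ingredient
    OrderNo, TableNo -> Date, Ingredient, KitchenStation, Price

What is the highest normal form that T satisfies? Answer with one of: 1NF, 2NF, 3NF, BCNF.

2NF

Candidate key: {OrderNo, TableNo}. Prime attributes: {OrderNo, TableNo}.
For Ingredient -> Price we have {Ingredient}⁺ = {Date, Ingredient, Price}; {Ingredient} is not a superkey, so BCNF fails.
Ingredient -> Price has non-prime {Price} on the right and a non-superkey on the left, so 3NF fails.
No proper subset of a key has a non-prime attribute in its closure, so there is no partial dependency; 2NF holds.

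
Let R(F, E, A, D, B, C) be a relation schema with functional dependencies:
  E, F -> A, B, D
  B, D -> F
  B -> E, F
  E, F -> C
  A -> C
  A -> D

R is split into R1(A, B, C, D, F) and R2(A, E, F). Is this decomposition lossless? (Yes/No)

No

Common attributes: {A, F}; their closure is {A, C, D, F}.
R1 ⊄ {A, C, D, F} and R2 ⊄ {A, C, D, F}, so the split is lossy.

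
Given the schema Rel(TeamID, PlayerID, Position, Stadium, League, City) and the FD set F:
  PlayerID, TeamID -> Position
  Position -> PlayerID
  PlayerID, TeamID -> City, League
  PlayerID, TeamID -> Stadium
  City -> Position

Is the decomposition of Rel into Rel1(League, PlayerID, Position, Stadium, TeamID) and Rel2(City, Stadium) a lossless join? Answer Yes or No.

No

The shared attributes are {Stadium} and {Stadium}⁺ = {Stadium}.
Neither Rel1 nor Rel2 is contained in that closure, so the decomposition is lossy.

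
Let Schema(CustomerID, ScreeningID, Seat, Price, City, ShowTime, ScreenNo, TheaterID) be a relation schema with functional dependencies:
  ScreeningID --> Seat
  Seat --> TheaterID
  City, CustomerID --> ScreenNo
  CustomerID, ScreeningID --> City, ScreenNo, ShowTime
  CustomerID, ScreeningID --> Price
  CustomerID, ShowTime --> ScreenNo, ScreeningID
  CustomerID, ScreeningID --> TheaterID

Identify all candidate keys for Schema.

No FD produces {CustomerID}, so it must be in every candidate key.
{CustomerID, ScreeningID}⁺ = {City, CustomerID, Price, ScreenNo, ScreeningID, Seat, ShowTime, TheaterID} — all of the relation — so {CustomerID, ScreeningID} is a candidate key.
{CustomerID, ShowTime}⁺ = {City, CustomerID, Price, ScreenNo, ScreeningID, Seat, ShowTime, TheaterID} — all of the relation — so {CustomerID, ShowTime} is a candidate key.
Any other superkey properly contains one of these, so there are no further candidate keys.

{CustomerID, ScreeningID}, {CustomerID, ShowTime}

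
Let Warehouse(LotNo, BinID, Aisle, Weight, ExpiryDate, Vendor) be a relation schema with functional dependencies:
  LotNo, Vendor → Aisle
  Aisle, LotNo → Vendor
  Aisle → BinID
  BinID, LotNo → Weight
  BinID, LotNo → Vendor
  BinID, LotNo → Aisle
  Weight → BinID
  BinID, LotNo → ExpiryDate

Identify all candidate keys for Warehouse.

{LotNo} never appears on the right of any FD, so every key must include it.
{Aisle, LotNo}⁺ = {Aisle, BinID, ExpiryDate, LotNo, Vendor, Weight} — all of the relation — so {Aisle, LotNo} is a candidate key.
{BinID, LotNo}⁺ = {Aisle, BinID, ExpiryDate, LotNo, Vendor, Weight} — all of the relation — so {BinID, LotNo} is a candidate key.
{LotNo, Vendor}⁺ = {Aisle, BinID, ExpiryDate, LotNo, Vendor, Weight} — all of the relation — so {LotNo, Vendor} is a candidate key.
{LotNo, Weight}⁺ = {Aisle, BinID, ExpiryDate, LotNo, Vendor, Weight} — all of the relation — so {LotNo, Weight} is a candidate key.
No proper subset of any of these is a key, and no other minimal superkey exists.

{Aisle, LotNo}, {BinID, LotNo}, {LotNo, Vendor}, {LotNo, Weight}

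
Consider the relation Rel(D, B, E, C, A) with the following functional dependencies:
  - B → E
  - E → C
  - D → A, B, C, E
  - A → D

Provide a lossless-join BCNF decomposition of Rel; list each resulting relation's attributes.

Candidate keys of the original relation: {A}, {D}.
Within {A, B, C, D, E}: {B}⁺ ∩ {A, B, C, D, E} = {B, C, E}, not the whole set, so B → C, E violates BCNF; decompose into {B, C, E} and {A, B, D}.
Within {B, C, E}: {E}⁺ ∩ {B, C, E} = {C, E}, not the whole set, so E → C violates BCNF; decompose into {C, E} and {B, E}.
{C, E} has no BCNF violation.
{B, E} has no BCNF violation.
{A, B, D} has no BCNF violation.

{A, B, D}; {B, E}; {C, E}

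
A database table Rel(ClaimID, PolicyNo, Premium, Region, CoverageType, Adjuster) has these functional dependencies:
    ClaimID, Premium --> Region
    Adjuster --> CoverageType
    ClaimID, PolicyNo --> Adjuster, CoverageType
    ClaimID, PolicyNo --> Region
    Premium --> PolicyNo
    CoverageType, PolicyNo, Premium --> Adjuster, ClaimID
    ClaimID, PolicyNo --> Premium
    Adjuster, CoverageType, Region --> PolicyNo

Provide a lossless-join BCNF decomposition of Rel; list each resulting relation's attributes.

Candidate keys of the original relation: {Adjuster, ClaimID, Region}, {Adjuster, Premium}, {ClaimID, PolicyNo}, {ClaimID, Premium}, {CoverageType, Premium}.
{Adjuster, ClaimID, CoverageType, PolicyNo, Premium, Region}: {Adjuster} determines {Adjuster, CoverageType} here but is not a superkey — split on Adjuster --> CoverageType, giving {Adjuster, CoverageType} and {Adjuster, ClaimID, PolicyNo, Premium, Region}.
{Adjuster, CoverageType} has no BCNF violation.
{Adjuster, ClaimID, PolicyNo, Premium, Region}: {Premium} determines {PolicyNo, Premium} here but is not a superkey — split on Premium --> PolicyNo, giving {PolicyNo, Premium} and {Adjuster, ClaimID, Premium, Region}.
{PolicyNo, Premium} has no BCNF violation.
{Adjuster, ClaimID, Premium, Region} has no BCNF violation.

{Adjuster, ClaimID, Premium, Region}; {Adjuster, CoverageType}; {PolicyNo, Premium}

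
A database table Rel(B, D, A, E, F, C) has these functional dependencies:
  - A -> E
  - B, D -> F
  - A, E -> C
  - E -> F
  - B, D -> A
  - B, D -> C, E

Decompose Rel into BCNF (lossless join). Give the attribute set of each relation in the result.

Candidate key of the original relation: {B, D}.
{A, B, C, D, E, F}: {A} determines {A, C, E, F} here but is not a superkey — split on A -> C, E, F, giving {A, C, E, F} and {A, B, D}.
{A, C, E, F}: {E} determines {E, F} here but is not a superkey — split on E -> F, giving {E, F} and {A, C, E}.
{E, F} is in BCNF.
{A, C, E} is in BCNF.
{A, B, D} is in BCNF.

{A, B, D}; {A, C, E}; {E, F}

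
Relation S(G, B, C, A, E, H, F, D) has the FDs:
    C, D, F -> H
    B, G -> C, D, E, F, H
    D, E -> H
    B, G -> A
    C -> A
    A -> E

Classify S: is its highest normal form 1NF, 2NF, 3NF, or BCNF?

2NF

Candidate key: {B, G}. Prime attributes: {B, G}.
C, D, F -> H breaks BCNF: {C, D, F}⁺ = {A, C, D, E, F, H}, so {C, D, F} is not a superkey.
C, D, F -> H has non-prime {H} on the right and a non-superkey on the left, so 3NF fails.
Checking every proper subset of each key, none determines a non-prime attribute — 2NF is satisfied.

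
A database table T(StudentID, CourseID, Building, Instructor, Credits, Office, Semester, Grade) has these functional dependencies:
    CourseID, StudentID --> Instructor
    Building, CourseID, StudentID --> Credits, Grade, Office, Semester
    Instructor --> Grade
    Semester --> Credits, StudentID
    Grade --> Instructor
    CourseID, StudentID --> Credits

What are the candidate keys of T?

{Building, CourseID, Semester}, {Building, CourseID, StudentID}

{Building, CourseID} never appear on the right of any FD, so every key must include all of them.
{Building, CourseID, Semester}⁺ = {Building, CourseID, Credits, Grade, Instructor, Office, Semester, StudentID} — all of the relation — so {Building, CourseID, Semester} is a candidate key.
{Building, CourseID, StudentID}⁺ = {Building, CourseID, Credits, Grade, Instructor, Office, Semester, StudentID} — all of the relation — so {Building, CourseID, StudentID} is a candidate key.
Any other superkey properly contains one of these, so there are no further candidate keys.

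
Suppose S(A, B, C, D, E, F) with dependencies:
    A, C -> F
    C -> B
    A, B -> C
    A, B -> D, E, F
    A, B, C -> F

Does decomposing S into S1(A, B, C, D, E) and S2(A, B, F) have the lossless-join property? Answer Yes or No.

The shared attributes are {A, B} and {A, B}⁺ = {A, B, C, D, E, F}.
This includes all of S1, so the common attributes are a superkey of S1 — the join is lossless.

Yes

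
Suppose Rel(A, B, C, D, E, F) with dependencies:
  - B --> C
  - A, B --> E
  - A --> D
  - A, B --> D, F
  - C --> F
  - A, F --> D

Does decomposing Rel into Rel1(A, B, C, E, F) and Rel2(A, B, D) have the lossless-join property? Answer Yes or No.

Common attributes: {A, B}; their closure is {A, B, C, D, E, F}.
This includes all of Rel1, so the common attributes are a superkey of Rel1 — the join is lossless.

Yes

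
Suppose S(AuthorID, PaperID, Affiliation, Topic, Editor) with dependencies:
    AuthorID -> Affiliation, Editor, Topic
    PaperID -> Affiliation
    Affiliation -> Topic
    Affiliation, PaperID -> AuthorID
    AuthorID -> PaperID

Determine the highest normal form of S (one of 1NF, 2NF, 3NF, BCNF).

2NF

Candidate keys: {AuthorID}, {PaperID}. Prime attributes: {AuthorID, PaperID}.
Affiliation -> Topic breaks BCNF: {Affiliation}⁺ = {Affiliation, Topic}, so {Affiliation} is not a superkey.
Affiliation -> Topic determines the non-prime attribute {Topic} from a non-superkey — 3NF is violated.
All keys have size 1, which rules out partial dependencies — 2NF is satisfied.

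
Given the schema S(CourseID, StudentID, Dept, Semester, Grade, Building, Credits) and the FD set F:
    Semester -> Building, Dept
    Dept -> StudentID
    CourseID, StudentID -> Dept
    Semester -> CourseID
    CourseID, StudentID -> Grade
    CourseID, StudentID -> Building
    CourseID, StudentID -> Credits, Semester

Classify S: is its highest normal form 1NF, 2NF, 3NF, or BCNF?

Candidate keys: {CourseID, Dept}, {CourseID, StudentID}, {Semester}. Prime attributes: {CourseID, Dept, Semester, StudentID}.
Dept -> StudentID breaks BCNF: {Dept}⁺ = {Dept, StudentID}, so {Dept} is not a superkey.
Since {StudentID} ⊆ prime attributes and every other non-superkey FD also has a prime right side, the schema is in 3NF.

3NF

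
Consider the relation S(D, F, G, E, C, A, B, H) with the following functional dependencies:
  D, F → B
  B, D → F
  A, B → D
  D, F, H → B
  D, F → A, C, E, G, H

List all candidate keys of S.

{A, B}⁺ = {A, B, C, D, E, F, G, H} — all of the relation — so {A, B} is a candidate key.
{B, D}⁺ = {A, B, C, D, E, F, G, H} — all of the relation — so {B, D} is a candidate key.
{D, F}⁺ = {A, B, C, D, E, F, G, H} — all of the relation — so {D, F} is a candidate key.
These are minimal and exhaustive — every other superkey contains one of them.

{A, B}, {B, D}, {D, F}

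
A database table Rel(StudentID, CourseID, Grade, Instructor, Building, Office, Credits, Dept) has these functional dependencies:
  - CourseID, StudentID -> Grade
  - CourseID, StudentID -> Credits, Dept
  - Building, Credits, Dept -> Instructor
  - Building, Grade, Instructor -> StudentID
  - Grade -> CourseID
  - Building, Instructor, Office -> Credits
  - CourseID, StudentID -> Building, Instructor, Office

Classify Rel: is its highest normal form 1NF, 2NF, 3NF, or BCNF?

3NF

Candidate keys: {Building, Credits, Dept, Grade}, {Building, Grade, Instructor}, {CourseID, StudentID}, {Grade, StudentID}. Prime attributes: {Building, CourseID, Credits, Dept, Grade, Instructor, StudentID}.
Building, Credits, Dept -> Instructor: {Building, Credits, Dept}⁺ = {Building, Credits, Dept, Instructor}, which is not all of the attributes, so the left side is not a superkey — BCNF is violated.
Since {Instructor} ⊆ prime attributes and every other non-superkey FD also has a prime right side, the schema is in 3NF.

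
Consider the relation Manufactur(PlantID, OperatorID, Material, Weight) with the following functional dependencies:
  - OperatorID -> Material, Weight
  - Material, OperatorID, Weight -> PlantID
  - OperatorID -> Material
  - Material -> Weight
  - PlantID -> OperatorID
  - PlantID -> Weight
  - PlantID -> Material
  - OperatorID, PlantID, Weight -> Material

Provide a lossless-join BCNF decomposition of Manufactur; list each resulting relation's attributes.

Candidate keys of the original relation: {OperatorID}, {PlantID}.
In {Material, OperatorID, PlantID, Weight}, {Material} is not a superkey ({Material}⁺ restricted to this set is {Material, Weight}), so split on Material -> Weight into {Material, Weight} and {Material, OperatorID, PlantID}.
{Material, Weight} has no BCNF violation.
{Material, OperatorID, PlantID} has no BCNF violation.

{Material, OperatorID, PlantID}; {Material, Weight}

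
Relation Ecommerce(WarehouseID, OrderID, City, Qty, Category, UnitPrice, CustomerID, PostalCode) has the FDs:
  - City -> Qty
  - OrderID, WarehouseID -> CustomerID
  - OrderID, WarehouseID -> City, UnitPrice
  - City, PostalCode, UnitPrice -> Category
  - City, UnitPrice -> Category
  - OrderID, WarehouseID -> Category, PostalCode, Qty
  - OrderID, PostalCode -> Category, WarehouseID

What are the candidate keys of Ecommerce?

No FD produces {OrderID}, so it must be in every candidate key.
{OrderID, PostalCode}⁺ = {Category, City, CustomerID, OrderID, PostalCode, Qty, UnitPrice, WarehouseID}, which is every attribute, so {OrderID, PostalCode} is a candidate key.
{OrderID, WarehouseID}⁺ = {Category, City, CustomerID, OrderID, PostalCode, Qty, UnitPrice, WarehouseID}, which is every attribute, so {OrderID, WarehouseID} is a candidate key.
These are minimal and exhaustive — every other superkey contains one of them.

{OrderID, PostalCode}, {OrderID, WarehouseID}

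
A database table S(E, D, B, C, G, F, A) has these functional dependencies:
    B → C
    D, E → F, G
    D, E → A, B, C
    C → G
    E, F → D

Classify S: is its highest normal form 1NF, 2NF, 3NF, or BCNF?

2NF

Candidate keys: {D, E}, {E, F}. Prime attributes: {D, E, F}.
For B → C we have {B}⁺ = {B, C, G}; {B} is not a superkey, so BCNF fails.
B → C determines the non-prime attribute {C} from a non-superkey — 3NF is violated.
Checking every proper subset of each key, none determines a non-prime attribute — 2NF is satisfied.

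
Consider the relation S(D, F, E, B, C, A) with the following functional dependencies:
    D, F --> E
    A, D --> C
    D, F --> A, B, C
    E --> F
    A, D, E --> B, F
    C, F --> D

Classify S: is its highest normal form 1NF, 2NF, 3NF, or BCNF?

3NF

Candidate keys: {C, E}, {C, F}, {D, E}, {D, F}. Prime attributes: {C, D, E, F}.
A, D --> C breaks BCNF: {A, D}⁺ = {A, C, D}, so {A, D} is not a superkey.
Its right-hand attributes {C} are all prime, as are those of every other non-superkey FD — the relation is in 3NF.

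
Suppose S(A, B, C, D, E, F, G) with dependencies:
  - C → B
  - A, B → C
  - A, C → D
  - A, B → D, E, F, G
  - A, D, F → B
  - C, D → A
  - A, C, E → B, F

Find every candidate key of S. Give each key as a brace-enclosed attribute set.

{A, B}⁺ = {A, B, C, D, E, F, G} — all of the relation — so {A, B} is a candidate key.
{A, C}⁺ = {A, B, C, D, E, F, G} — all of the relation — so {A, C} is a candidate key.
{C, D}⁺ = {A, B, C, D, E, F, G} — all of the relation — so {C, D} is a candidate key.
{A, D, F}⁺ = {A, B, C, D, E, F, G} — all of the relation — so {A, D, F} is a candidate key.
These are minimal and exhaustive — every other superkey contains one of them.

{A, B}, {A, C}, {A, D, F}, {C, D}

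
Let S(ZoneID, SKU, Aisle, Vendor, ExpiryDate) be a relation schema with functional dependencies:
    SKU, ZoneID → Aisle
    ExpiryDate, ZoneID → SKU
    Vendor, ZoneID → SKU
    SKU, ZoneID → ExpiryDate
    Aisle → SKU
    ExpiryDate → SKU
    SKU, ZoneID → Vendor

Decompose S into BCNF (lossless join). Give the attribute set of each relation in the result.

Candidate keys of the original relation: {Aisle, ZoneID}, {ExpiryDate, ZoneID}, {SKU, ZoneID}, {Vendor, ZoneID}.
{Aisle, ExpiryDate, SKU, Vendor, ZoneID}: {Aisle} determines {Aisle, SKU} here but is not a superkey — split on Aisle → SKU, giving {Aisle, SKU} and {Aisle, ExpiryDate, Vendor, ZoneID}.
{Aisle, SKU}: every determinant is a superkey — BCNF.
{Aisle, ExpiryDate, Vendor, ZoneID}: every determinant is a superkey — BCNF.

{Aisle, ExpiryDate, Vendor, ZoneID}; {Aisle, SKU}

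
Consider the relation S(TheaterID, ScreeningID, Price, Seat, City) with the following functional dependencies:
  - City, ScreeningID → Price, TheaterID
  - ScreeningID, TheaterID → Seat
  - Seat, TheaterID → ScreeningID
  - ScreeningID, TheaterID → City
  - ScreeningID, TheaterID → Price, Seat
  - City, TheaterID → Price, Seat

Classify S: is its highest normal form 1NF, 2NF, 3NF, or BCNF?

Candidate keys: {City, ScreeningID}, {City, TheaterID}, {ScreeningID, TheaterID}, {Seat, TheaterID}. Prime attributes: {City, ScreeningID, Seat, TheaterID}.
Every FD has a superkey on the left, so the relation is in BCNF.

BCNF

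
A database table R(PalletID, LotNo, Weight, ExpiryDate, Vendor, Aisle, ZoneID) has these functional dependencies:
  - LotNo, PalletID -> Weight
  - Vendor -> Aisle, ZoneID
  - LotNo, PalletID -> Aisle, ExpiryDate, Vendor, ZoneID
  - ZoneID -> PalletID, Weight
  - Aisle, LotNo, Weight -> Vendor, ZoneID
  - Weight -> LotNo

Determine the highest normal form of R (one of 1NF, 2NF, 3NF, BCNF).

Candidate keys: {Aisle, Weight}, {LotNo, PalletID}, {PalletID, Weight}, {Vendor}, {ZoneID}. Prime attributes: {Aisle, LotNo, PalletID, Vendor, Weight, ZoneID}.
Weight -> LotNo: {Weight}⁺ = {LotNo, Weight}, which is not all of the attributes, so the left side is not a superkey — BCNF is violated.
But every attribute on its right side ({LotNo}) is prime, and the same holds for every other non-superkey FD, so 3NF still holds.

3NF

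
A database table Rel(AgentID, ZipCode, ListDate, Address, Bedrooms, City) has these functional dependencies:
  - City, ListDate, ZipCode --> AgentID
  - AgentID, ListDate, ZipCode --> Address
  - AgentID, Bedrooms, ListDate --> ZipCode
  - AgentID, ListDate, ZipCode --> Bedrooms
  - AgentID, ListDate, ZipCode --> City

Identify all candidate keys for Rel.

{AgentID, Bedrooms, ListDate}, {AgentID, ListDate, ZipCode}, {City, ListDate, ZipCode}

{ListDate} never appears on the right of any FD, so every key must include it.
{AgentID, Bedrooms, ListDate}⁺ = {Address, AgentID, Bedrooms, City, ListDate, ZipCode}, which is every attribute, so {AgentID, Bedrooms, ListDate} is a candidate key.
{AgentID, ListDate, ZipCode}⁺ = {Address, AgentID, Bedrooms, City, ListDate, ZipCode}, which is every attribute, so {AgentID, ListDate, ZipCode} is a candidate key.
{City, ListDate, ZipCode}⁺ = {Address, AgentID, Bedrooms, City, ListDate, ZipCode}, which is every attribute, so {City, ListDate, ZipCode} is a candidate key.
No proper subset of any of these is a key, and no other minimal superkey exists.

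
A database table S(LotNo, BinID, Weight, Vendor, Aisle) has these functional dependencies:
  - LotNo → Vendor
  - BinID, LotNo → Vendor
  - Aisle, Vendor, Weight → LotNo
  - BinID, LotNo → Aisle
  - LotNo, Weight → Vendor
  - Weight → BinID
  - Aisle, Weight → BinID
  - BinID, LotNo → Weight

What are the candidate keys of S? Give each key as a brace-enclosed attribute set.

{BinID, LotNo}⁺ = {Aisle, BinID, LotNo, Vendor, Weight} — all of the relation — so {BinID, LotNo} is a candidate key.
{LotNo, Weight}⁺ = {Aisle, BinID, LotNo, Vendor, Weight} — all of the relation — so {LotNo, Weight} is a candidate key.
{Aisle, Vendor, Weight}⁺ = {Aisle, BinID, LotNo, Vendor, Weight} — all of the relation — so {Aisle, Vendor, Weight} is a candidate key.
Any other superkey properly contains one of these, so there are no further candidate keys.

{Aisle, Vendor, Weight}, {BinID, LotNo}, {LotNo, Weight}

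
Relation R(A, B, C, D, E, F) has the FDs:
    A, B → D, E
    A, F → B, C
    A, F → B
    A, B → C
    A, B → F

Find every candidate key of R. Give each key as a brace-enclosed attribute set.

{A, B}, {A, F}

{A} never appears on the right of any FD, so every key must include it.
{A, B}⁺ = {A, B, C, D, E, F} — all of the relation — so {A, B} is a candidate key.
{A, F}⁺ = {A, B, C, D, E, F} — all of the relation — so {A, F} is a candidate key.
Any other superkey properly contains one of these, so there are no further candidate keys.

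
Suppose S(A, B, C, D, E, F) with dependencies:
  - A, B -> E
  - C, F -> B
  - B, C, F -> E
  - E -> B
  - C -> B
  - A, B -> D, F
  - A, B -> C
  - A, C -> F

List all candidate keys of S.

No FD produces {A}, so it must be in every candidate key.
Closure of {A, B} is {A, B, C, D, E, F}, the whole schema; {A, B} is a candidate key.
Closure of {A, C} is {A, B, C, D, E, F}, the whole schema; {A, C} is a candidate key.
Closure of {A, E} is {A, B, C, D, E, F}, the whole schema; {A, E} is a candidate key.
Any other superkey properly contains one of these, so there are no further candidate keys.

{A, B}, {A, C}, {A, E}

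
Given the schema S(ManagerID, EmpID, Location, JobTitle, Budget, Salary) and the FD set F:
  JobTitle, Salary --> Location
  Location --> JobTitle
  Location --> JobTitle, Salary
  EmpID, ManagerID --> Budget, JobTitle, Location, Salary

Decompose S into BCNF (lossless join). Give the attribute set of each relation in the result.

{Budget, EmpID, JobTitle, ManagerID, Salary}; {JobTitle, Location, Salary}

Candidate key of the original relation: {EmpID, ManagerID}.
In {Budget, EmpID, JobTitle, Location, ManagerID, Salary}, {JobTitle, Salary} is not a superkey ({JobTitle, Salary}⁺ restricted to this set is {JobTitle, Location, Salary}), so split on JobTitle, Salary --> Location into {JobTitle, Location, Salary} and {Budget, EmpID, JobTitle, ManagerID, Salary}.
{JobTitle, Location, Salary} is in BCNF.
{Budget, EmpID, JobTitle, ManagerID, Salary} is in BCNF.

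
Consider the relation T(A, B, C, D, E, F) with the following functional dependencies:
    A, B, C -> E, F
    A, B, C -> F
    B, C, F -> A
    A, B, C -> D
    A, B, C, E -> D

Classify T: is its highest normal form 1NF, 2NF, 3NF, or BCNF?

Candidate keys: {A, B, C}, {B, C, F}. Prime attributes: {A, B, C, F}.
Each dependency's left side is a superkey — BCNF holds.

BCNF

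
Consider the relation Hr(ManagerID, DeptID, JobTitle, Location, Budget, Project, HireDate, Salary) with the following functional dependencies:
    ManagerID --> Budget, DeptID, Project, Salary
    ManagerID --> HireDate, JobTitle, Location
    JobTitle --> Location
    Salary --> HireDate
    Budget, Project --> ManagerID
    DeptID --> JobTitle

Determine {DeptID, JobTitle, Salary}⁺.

{DeptID, HireDate, JobTitle, Location, Salary}

Start with {DeptID, JobTitle, Salary}.
JobTitle --> Location applies; add {Location} → now {DeptID, JobTitle, Location, Salary}.
Salary --> HireDate applies; add {HireDate} → now {DeptID, HireDate, JobTitle, Location, Salary}.
No further FD applies.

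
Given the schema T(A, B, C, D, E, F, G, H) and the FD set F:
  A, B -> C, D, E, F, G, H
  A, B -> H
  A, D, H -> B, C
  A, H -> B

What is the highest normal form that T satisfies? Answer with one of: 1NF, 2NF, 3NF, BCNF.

Candidate keys: {A, B}, {A, H}. Prime attributes: {A, B, H}.
Each dependency's left side is a superkey — BCNF holds.

BCNF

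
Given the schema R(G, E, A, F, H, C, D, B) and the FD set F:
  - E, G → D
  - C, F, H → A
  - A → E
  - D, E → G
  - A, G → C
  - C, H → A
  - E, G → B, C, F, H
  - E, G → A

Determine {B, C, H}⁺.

{A, B, C, E, H}

Start with {B, C, H}.
C, H → A applies; add {A} → now {A, B, C, H}.
A → E applies; add {E} → now {A, B, C, E, H}.
No further FD applies.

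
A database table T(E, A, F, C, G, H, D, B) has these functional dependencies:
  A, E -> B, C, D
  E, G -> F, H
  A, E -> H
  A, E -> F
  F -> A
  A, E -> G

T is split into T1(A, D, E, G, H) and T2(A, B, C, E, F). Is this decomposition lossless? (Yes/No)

T1 ∩ T2 = {A, E}; its closure under F is {A, B, C, D, E, F, G, H}.
This includes all of T1, so the common attributes are a superkey of T1 — the join is lossless.

Yes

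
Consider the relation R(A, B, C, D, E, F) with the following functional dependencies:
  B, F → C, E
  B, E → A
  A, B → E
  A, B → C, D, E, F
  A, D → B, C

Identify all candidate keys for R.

Closure of {A, B} is {A, B, C, D, E, F}, the whole schema; {A, B} is a candidate key.
Closure of {A, D} is {A, B, C, D, E, F}, the whole schema; {A, D} is a candidate key.
Closure of {B, E} is {A, B, C, D, E, F}, the whole schema; {B, E} is a candidate key.
Closure of {B, F} is {A, B, C, D, E, F}, the whole schema; {B, F} is a candidate key.
No proper subset of any of these is a key, and no other minimal superkey exists.

{A, B}, {A, D}, {B, E}, {B, F}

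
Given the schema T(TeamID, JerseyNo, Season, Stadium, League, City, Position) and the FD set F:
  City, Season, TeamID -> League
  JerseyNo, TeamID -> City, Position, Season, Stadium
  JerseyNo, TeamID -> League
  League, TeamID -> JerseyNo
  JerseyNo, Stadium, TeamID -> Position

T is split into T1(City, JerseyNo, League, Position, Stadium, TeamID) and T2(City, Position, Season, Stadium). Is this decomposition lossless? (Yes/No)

The shared attributes are {City, Position, Stadium} and {City, Position, Stadium}⁺ = {City, Position, Stadium}.
T1 ⊄ {City, Position, Stadium} and T2 ⊄ {City, Position, Stadium}, so the split is lossy.

No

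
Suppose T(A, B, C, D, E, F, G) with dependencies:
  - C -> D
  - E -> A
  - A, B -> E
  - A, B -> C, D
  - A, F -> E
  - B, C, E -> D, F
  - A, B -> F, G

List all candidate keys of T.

No FD produces {B}, so it must be in every candidate key.
Closure of {A, B} is {A, B, C, D, E, F, G}, the whole schema; {A, B} is a candidate key.
Closure of {B, E} is {A, B, C, D, E, F, G}, the whole schema; {B, E} is a candidate key.
These are minimal and exhaustive — every other superkey contains one of them.

{A, B}, {B, E}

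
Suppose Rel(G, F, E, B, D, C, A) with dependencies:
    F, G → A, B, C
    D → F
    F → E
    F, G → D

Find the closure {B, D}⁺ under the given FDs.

Start with {B, D}.
D → F applies; add {F} → now {B, D, F}.
F → E applies; add {E} → now {B, D, E, F}.
No further FD applies.

{B, D, E, F}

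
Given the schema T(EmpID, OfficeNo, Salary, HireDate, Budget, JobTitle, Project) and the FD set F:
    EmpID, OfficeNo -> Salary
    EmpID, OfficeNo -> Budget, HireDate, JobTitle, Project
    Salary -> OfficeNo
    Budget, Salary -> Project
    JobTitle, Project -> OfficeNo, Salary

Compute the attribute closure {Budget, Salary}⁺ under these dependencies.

{Budget, OfficeNo, Project, Salary}

Start with {Budget, Salary}.
Salary -> OfficeNo applies; add {OfficeNo} → now {Budget, OfficeNo, Salary}.
Budget, Salary -> Project applies; add {Project} → now {Budget, OfficeNo, Project, Salary}.
No further FD applies.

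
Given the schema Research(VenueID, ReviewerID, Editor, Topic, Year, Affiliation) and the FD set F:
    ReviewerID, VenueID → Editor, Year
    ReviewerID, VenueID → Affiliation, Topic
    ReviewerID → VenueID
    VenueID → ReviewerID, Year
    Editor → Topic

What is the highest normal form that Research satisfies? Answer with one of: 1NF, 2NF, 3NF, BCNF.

Candidate keys: {ReviewerID}, {VenueID}. Prime attributes: {ReviewerID, VenueID}.
For Editor → Topic we have {Editor}⁺ = {Editor, Topic}; {Editor} is not a superkey, so BCNF fails.
Editor → Topic has non-prime {Topic} on the right and a non-superkey on the left, so 3NF fails.
With only single-attribute keys there can be no partial dependency, so 2NF holds.

2NF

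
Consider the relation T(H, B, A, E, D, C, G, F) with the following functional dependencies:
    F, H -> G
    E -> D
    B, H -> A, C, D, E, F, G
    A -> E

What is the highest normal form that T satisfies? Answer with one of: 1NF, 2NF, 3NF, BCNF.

Candidate key: {B, H}. Prime attributes: {B, H}.
For F, H -> G we have {F, H}⁺ = {F, G, H}; {F, H} is not a superkey, so BCNF fails.
F, H -> G has non-prime {G} on the right and a non-superkey on the left, so 3NF fails.
Checking every proper subset of each key, none determines a non-prime attribute — 2NF is satisfied.

2NF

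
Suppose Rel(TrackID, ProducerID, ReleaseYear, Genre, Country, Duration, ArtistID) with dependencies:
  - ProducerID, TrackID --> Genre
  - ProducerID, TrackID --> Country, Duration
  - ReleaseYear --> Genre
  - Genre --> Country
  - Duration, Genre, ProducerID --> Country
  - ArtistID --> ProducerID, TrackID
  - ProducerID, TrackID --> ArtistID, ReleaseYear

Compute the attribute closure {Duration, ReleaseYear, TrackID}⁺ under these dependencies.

{Country, Duration, Genre, ReleaseYear, TrackID}

Start with {Duration, ReleaseYear, TrackID}.
ReleaseYear --> Genre applies; add {Genre} → now {Duration, Genre, ReleaseYear, TrackID}.
Genre --> Country applies; add {Country} → now {Country, Duration, Genre, ReleaseYear, TrackID}.
No further FD applies.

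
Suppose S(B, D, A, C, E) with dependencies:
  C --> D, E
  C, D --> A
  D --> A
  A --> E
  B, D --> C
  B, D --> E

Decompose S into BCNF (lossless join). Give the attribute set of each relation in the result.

Candidate keys of the original relation: {B, C}, {B, D}.
In {A, B, C, D, E}, {C} is not a superkey ({C}⁺ restricted to this set is {A, C, D, E}), so split on C --> A, D, E into {A, C, D, E} and {B, C}.
In {A, C, D, E}, {D} is not a superkey ({D}⁺ restricted to this set is {A, D, E}), so split on D --> A, E into {A, D, E} and {C, D}.
In {A, D, E}, {A} is not a superkey ({A}⁺ restricted to this set is {A, E}), so split on A --> E into {A, E} and {A, D}.
{A, E} has no BCNF violation.
{A, D} has no BCNF violation.
{C, D} has no BCNF violation.
{B, C} has no BCNF violation.

{A, D}; {A, E}; {B, C}; {C, D}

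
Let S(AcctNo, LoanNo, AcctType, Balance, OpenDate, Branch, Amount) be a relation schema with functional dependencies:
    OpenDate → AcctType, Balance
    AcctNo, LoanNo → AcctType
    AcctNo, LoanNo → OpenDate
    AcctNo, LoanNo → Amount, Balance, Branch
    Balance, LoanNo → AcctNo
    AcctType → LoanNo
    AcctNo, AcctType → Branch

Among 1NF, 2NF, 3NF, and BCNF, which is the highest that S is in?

Candidate keys: {AcctNo, AcctType}, {AcctNo, LoanNo}, {AcctType, Balance}, {Balance, LoanNo}, {OpenDate}. Prime attributes: {AcctNo, AcctType, Balance, LoanNo, OpenDate}.
AcctType → LoanNo: {AcctType}⁺ = {AcctType, LoanNo}, which is not all of the attributes, so the left side is not a superkey — BCNF is violated.
Its right-hand attributes {LoanNo} are all prime, as are those of every other non-superkey FD — the relation is in 3NF.

3NF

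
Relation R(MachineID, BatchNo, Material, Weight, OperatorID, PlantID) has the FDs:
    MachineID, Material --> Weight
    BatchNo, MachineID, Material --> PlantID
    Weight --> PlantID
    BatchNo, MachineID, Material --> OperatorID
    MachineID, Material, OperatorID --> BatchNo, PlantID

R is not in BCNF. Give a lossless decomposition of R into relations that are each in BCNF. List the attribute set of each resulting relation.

{BatchNo, MachineID, Material, OperatorID}; {MachineID, Material, Weight}; {PlantID, Weight}

Candidate keys of the original relation: {BatchNo, MachineID, Material}, {MachineID, Material, OperatorID}.
In {BatchNo, MachineID, Material, OperatorID, PlantID, Weight}, {MachineID, Material} is not a superkey ({MachineID, Material}⁺ restricted to this set is {MachineID, Material, PlantID, Weight}), so split on MachineID, Material --> PlantID, Weight into {MachineID, Material, PlantID, Weight} and {BatchNo, MachineID, Material, OperatorID}.
In {MachineID, Material, PlantID, Weight}, {Weight} is not a superkey ({Weight}⁺ restricted to this set is {PlantID, Weight}), so split on Weight --> PlantID into {PlantID, Weight} and {MachineID, Material, Weight}.
{PlantID, Weight}: every determinant is a superkey — BCNF.
{MachineID, Material, Weight}: every determinant is a superkey — BCNF.
{BatchNo, MachineID, Material, OperatorID}: every determinant is a superkey — BCNF.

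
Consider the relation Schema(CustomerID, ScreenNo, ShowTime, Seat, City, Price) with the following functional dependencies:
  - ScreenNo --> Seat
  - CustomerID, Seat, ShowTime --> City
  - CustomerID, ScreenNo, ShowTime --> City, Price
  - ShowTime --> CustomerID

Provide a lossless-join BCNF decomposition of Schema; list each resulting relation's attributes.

Candidate key of the original relation: {ScreenNo, ShowTime}.
Within {City, CustomerID, Price, ScreenNo, Seat, ShowTime}: {ScreenNo}⁺ ∩ {City, CustomerID, Price, ScreenNo, Seat, ShowTime} = {ScreenNo, Seat}, not the whole set, so ScreenNo --> Seat violates BCNF; decompose into {ScreenNo, Seat} and {City, CustomerID, Price, ScreenNo, ShowTime}.
{ScreenNo, Seat} is in BCNF.
Within {City, CustomerID, Price, ScreenNo, ShowTime}: {ShowTime}⁺ ∩ {City, CustomerID, Price, ScreenNo, ShowTime} = {CustomerID, ShowTime}, not the whole set, so ShowTime --> CustomerID violates BCNF; decompose into {CustomerID, ShowTime} and {City, Price, ScreenNo, ShowTime}.
{CustomerID, ShowTime} is in BCNF.
{City, Price, ScreenNo, ShowTime} is in BCNF.

{City, Price, ScreenNo, ShowTime}; {CustomerID, ShowTime}; {ScreenNo, Seat}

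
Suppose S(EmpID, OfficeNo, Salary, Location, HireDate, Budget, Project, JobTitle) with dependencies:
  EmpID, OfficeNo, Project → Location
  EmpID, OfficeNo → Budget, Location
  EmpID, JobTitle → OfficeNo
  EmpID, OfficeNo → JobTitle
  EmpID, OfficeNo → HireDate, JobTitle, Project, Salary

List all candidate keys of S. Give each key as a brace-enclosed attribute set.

{EmpID, JobTitle}, {EmpID, OfficeNo}

Attributes never on any right-hand side: {EmpID} — every candidate key must contain it.
{EmpID, JobTitle}⁺ = {Budget, EmpID, HireDate, JobTitle, Location, OfficeNo, Project, Salary} — all of the relation — so {EmpID, JobTitle} is a candidate key.
{EmpID, OfficeNo}⁺ = {Budget, EmpID, HireDate, JobTitle, Location, OfficeNo, Project, Salary} — all of the relation — so {EmpID, OfficeNo} is a candidate key.
Any other superkey properly contains one of these, so there are no further candidate keys.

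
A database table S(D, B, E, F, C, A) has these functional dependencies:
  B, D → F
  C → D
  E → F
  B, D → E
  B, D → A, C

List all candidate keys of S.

Attributes never on any right-hand side: {B} — every candidate key must contain it.
{B, C} is a candidate key since {B, C}⁺ = {A, B, C, D, E, F} covers every attribute.
{B, D} is a candidate key since {B, D}⁺ = {A, B, C, D, E, F} covers every attribute.
No proper subset of any of these is a key, and no other minimal superkey exists.

{B, C}, {B, D}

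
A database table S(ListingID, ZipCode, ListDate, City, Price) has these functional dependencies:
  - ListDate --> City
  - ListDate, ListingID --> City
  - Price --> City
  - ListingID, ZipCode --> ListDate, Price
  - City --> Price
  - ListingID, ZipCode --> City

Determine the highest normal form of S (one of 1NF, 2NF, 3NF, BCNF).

2NF

Candidate key: {ListingID, ZipCode}. Prime attributes: {ListingID, ZipCode}.
ListDate --> City breaks BCNF: {ListDate}⁺ = {City, ListDate, Price}, so {ListDate} is not a superkey.
Because {City} is non-prime and the left side of ListDate --> City is not a superkey, the relation is not in 3NF.
No non-prime attribute depends on a proper subset of any candidate key, so 2NF holds.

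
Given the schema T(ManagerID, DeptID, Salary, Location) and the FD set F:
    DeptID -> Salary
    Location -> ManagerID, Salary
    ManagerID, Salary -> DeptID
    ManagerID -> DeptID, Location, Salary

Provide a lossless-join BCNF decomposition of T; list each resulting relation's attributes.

{DeptID, Location, ManagerID}; {DeptID, Salary}

Candidate keys of the original relation: {Location}, {ManagerID}.
Within {DeptID, Location, ManagerID, Salary}: {DeptID}⁺ ∩ {DeptID, Location, ManagerID, Salary} = {DeptID, Salary}, not the whole set, so DeptID -> Salary violates BCNF; decompose into {DeptID, Salary} and {DeptID, Location, ManagerID}.
{DeptID, Salary} has no BCNF violation.
{DeptID, Location, ManagerID} has no BCNF violation.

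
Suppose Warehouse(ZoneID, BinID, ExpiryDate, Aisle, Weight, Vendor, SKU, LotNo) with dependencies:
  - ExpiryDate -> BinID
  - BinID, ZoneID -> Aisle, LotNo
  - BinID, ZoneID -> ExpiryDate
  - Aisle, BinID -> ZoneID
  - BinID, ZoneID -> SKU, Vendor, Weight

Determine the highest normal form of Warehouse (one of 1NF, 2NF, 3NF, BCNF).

Candidate keys: {Aisle, BinID}, {Aisle, ExpiryDate}, {BinID, ZoneID}, {ExpiryDate, ZoneID}. Prime attributes: {Aisle, BinID, ExpiryDate, ZoneID}.
ExpiryDate -> BinID breaks BCNF: {ExpiryDate}⁺ = {BinID, ExpiryDate}, so {ExpiryDate} is not a superkey.
Its right-hand attributes {BinID} are all prime, as are those of every other non-superkey FD — the relation is in 3NF.

3NF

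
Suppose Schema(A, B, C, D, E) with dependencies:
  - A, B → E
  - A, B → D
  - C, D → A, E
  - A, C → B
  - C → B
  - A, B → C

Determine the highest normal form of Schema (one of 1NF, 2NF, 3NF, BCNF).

3NF

Candidate keys: {A, B}, {A, C}, {C, D}. Prime attributes: {A, B, C, D}.
C → B breaks BCNF: {C}⁺ = {B, C}, so {C} is not a superkey.
But every attribute on its right side ({B}) is prime, and the same holds for every other non-superkey FD, so 3NF still holds.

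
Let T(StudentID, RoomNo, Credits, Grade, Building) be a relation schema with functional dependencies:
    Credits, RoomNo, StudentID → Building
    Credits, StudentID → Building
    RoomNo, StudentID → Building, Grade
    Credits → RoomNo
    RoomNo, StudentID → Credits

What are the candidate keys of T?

{Credits, StudentID}, {RoomNo, StudentID}

Attributes never on any right-hand side: {StudentID} — every candidate key must contain it.
{Credits, StudentID}⁺ = {Building, Credits, Grade, RoomNo, StudentID} — all of the relation — so {Credits, StudentID} is a candidate key.
{RoomNo, StudentID}⁺ = {Building, Credits, Grade, RoomNo, StudentID} — all of the relation — so {RoomNo, StudentID} is a candidate key.
Any other superkey properly contains one of these, so there are no further candidate keys.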